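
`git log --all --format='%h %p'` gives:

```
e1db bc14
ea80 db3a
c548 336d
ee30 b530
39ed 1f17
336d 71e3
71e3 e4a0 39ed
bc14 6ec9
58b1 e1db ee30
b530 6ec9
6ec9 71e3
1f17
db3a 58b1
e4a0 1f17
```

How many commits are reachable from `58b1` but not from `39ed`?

Reachable from 58b1: {1f17, 39ed, 58b1, 6ec9, 71e3, b530, bc14, e1db, e4a0, ee30}.
Reachable from 39ed: {1f17, 39ed}.
In 58b1's history but not 39ed's: {58b1, 6ec9, 71e3, b530, bc14, e1db, e4a0, ee30} — 8 commits.

8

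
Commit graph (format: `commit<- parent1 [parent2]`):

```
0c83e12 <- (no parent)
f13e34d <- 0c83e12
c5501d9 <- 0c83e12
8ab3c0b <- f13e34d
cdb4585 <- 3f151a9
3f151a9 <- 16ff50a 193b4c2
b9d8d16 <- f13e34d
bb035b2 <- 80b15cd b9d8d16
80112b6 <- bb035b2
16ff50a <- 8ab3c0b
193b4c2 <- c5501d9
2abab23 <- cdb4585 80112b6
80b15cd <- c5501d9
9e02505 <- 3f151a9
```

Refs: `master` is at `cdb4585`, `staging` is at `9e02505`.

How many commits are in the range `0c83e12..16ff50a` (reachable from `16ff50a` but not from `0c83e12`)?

Reachable from 16ff50a: {0c83e12, 16ff50a, 8ab3c0b, f13e34d}.
Reachable from 0c83e12: {0c83e12}.
In 16ff50a's history but not 0c83e12's: {16ff50a, 8ab3c0b, f13e34d} — 3 commits.

3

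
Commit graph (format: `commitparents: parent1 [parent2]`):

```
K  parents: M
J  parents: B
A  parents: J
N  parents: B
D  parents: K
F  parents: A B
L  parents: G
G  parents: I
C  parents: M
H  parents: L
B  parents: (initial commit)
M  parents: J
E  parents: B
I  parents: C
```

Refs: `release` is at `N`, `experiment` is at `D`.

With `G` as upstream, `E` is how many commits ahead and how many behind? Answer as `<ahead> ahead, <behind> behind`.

Reachable from E: {B, E}.
Reachable from G: {B, C, G, I, J, M}.
Only in E's history (ahead): {E} — 1.
Only in G's history (behind): {C, G, I, J, M} — 5.

1 ahead, 5 behind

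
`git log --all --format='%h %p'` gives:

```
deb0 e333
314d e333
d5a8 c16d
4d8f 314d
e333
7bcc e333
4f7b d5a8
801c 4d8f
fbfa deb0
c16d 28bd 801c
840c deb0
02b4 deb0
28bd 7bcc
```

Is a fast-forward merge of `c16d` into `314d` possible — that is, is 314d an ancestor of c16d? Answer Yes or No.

Yes

A fast-forward from 314d to c16d is possible iff 314d is an ancestor of c16d.
Ancestors of c16d: {28bd, 314d, 4d8f, 7bcc, 801c, c16d, e333}.
314d is among them, so fast-forward is possible.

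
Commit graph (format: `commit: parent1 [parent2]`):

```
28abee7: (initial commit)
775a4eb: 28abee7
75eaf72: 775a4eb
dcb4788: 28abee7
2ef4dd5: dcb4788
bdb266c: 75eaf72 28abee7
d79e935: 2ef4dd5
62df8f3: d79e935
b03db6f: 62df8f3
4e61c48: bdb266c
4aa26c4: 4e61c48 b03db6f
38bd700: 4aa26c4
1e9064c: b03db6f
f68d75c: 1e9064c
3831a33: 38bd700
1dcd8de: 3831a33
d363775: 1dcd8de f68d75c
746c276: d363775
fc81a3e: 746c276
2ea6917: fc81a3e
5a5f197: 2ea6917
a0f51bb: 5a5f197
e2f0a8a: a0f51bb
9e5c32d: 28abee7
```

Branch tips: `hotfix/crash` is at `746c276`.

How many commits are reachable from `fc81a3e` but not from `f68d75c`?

11

Reachable from fc81a3e: {1dcd8de, 1e9064c, 28abee7, 2ef4dd5, 3831a33, 38bd700, 4aa26c4, 4e61c48, 62df8f3, 746c276, 75eaf72, 775a4eb, b03db6f, bdb266c, d363775, d79e935, dcb4788, f68d75c, fc81a3e}.
Reachable from f68d75c: {1e9064c, 28abee7, 2ef4dd5, 62df8f3, b03db6f, d79e935, dcb4788, f68d75c}.
In fc81a3e's history but not f68d75c's: {1dcd8de, 3831a33, 38bd700, 4aa26c4, 4e61c48, 746c276, 75eaf72, 775a4eb, bdb266c, d363775, fc81a3e} — 11 commits.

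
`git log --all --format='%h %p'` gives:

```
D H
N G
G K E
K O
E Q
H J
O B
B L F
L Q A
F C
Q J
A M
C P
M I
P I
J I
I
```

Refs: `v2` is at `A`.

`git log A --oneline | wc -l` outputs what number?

Walking parent pointers from A: reachable set = {A, I, M}.
That is 3 commits.

3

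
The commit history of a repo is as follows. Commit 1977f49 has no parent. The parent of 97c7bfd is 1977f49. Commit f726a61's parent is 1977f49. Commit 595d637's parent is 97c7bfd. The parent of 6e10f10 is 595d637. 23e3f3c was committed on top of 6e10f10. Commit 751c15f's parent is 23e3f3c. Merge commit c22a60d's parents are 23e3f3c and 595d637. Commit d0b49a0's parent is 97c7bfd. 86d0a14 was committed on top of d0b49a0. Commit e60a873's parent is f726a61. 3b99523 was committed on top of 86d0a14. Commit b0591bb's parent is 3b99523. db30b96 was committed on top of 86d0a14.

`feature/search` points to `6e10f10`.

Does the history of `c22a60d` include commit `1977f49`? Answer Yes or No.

Ancestors of c22a60d (commits reachable by following parents): {1977f49, 23e3f3c, 595d637, 6e10f10, 97c7bfd, c22a60d}.
1977f49 is in that set, so it is an ancestor of c22a60d.

Yes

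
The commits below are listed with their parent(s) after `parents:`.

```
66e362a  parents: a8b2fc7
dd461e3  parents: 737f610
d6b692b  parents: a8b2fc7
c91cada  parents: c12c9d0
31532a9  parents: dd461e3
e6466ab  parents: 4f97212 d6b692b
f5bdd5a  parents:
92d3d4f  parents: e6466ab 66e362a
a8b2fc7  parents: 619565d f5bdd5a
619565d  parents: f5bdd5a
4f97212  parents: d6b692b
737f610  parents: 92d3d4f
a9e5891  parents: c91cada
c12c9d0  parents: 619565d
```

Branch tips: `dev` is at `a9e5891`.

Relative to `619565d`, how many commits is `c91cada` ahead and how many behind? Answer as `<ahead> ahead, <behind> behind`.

2 ahead, 0 behind

Reachable from c91cada: {619565d, c12c9d0, c91cada, f5bdd5a}.
Reachable from 619565d: {619565d, f5bdd5a}.
Only in c91cada's history (ahead): {c12c9d0, c91cada} — 2.
Only in 619565d's history (behind): {} — 0.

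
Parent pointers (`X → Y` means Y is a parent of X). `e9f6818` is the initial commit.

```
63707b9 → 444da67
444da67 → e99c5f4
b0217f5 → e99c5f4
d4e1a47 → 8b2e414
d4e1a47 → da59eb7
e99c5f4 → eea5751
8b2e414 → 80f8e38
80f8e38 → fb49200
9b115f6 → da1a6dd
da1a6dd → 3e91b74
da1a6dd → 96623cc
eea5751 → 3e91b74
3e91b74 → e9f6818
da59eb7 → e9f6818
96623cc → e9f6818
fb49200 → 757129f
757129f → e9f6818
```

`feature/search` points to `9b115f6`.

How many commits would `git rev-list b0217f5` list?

5

Walking parent pointers from b0217f5: reachable set = {3e91b74, b0217f5, e99c5f4, e9f6818, eea5751}.
That is 5 commits.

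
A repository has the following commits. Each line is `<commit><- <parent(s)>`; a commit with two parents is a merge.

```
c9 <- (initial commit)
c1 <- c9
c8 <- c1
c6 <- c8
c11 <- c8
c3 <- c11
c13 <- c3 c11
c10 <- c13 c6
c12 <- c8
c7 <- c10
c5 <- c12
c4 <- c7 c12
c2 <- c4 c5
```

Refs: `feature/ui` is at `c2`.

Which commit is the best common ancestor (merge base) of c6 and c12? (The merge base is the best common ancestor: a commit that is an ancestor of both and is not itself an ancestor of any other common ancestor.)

c8

Ancestors of c6: {c1, c6, c8, c9}.
Ancestors of c12: {c1, c12, c8, c9}.
Common ancestors: {c1, c8, c9}.
Among these, c8 is not an ancestor of any other common ancestor — it is the merge base.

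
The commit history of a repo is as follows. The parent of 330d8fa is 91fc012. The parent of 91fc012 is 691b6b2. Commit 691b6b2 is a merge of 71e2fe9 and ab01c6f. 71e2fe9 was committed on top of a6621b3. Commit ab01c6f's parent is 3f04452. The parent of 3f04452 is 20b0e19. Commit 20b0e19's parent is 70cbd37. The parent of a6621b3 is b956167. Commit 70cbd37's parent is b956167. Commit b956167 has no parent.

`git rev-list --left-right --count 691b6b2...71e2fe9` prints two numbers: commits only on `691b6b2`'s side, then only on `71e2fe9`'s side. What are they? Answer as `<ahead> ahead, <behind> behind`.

Reachable from 691b6b2: {20b0e19, 3f04452, 691b6b2, 70cbd37, 71e2fe9, a6621b3, ab01c6f, b956167}.
Reachable from 71e2fe9: {71e2fe9, a6621b3, b956167}.
Only in 691b6b2's history (ahead): {20b0e19, 3f04452, 691b6b2, 70cbd37, ab01c6f} — 5.
Only in 71e2fe9's history (behind): {} — 0.

5 ahead, 0 behind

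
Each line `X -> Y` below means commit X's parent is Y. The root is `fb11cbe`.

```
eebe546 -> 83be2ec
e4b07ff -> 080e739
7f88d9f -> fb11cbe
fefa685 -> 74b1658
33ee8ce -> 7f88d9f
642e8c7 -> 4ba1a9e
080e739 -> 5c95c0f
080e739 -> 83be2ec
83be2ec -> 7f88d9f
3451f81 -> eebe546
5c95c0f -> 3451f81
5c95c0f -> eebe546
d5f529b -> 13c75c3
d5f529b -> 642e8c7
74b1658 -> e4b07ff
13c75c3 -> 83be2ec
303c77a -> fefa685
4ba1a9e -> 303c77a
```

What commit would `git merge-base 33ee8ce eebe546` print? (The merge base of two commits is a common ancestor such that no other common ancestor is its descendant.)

7f88d9f

Ancestors of 33ee8ce: {33ee8ce, 7f88d9f, fb11cbe}.
Ancestors of eebe546: {7f88d9f, 83be2ec, eebe546, fb11cbe}.
Common ancestors: {7f88d9f, fb11cbe}.
Among these, 7f88d9f is not an ancestor of any other common ancestor — it is the merge base.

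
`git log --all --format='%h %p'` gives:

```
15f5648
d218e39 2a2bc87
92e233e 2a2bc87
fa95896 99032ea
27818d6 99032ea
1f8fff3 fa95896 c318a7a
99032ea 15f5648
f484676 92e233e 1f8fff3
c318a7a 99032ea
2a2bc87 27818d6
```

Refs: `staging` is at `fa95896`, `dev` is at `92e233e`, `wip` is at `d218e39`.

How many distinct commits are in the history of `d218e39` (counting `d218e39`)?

5

Walking parent pointers from d218e39: reachable set = {15f5648, 27818d6, 2a2bc87, 99032ea, d218e39}.
That is 5 commits.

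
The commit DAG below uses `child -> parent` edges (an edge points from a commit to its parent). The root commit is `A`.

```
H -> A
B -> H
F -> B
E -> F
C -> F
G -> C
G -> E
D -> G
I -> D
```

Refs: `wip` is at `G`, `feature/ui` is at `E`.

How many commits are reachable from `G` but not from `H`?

Reachable from G: {A, B, C, E, F, G, H}.
Reachable from H: {A, H}.
In G's history but not H's: {B, C, E, F, G} — 5 commits.

5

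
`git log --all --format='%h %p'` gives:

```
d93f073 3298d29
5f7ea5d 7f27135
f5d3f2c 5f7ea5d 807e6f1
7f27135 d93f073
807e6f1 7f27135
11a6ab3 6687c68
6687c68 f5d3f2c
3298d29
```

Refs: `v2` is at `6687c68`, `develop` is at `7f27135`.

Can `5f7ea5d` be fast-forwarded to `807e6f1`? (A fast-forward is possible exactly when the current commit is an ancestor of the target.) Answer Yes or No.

A fast-forward from 5f7ea5d to 807e6f1 is possible iff 5f7ea5d is an ancestor of 807e6f1.
Ancestors of 807e6f1: {3298d29, 7f27135, 807e6f1, d93f073}.
5f7ea5d is not among them, so fast-forward is not possible.

No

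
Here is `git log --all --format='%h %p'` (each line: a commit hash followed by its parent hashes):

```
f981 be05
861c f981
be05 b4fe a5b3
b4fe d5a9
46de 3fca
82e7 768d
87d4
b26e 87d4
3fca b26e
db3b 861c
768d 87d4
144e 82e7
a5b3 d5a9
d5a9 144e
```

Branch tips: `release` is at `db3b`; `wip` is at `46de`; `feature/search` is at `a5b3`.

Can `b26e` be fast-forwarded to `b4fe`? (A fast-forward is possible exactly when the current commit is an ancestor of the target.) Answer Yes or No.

A fast-forward from b26e to b4fe is possible iff b26e is an ancestor of b4fe.
Ancestors of b4fe: {144e, 768d, 82e7, 87d4, b4fe, d5a9}.
b26e is not among them, so fast-forward is not possible.

No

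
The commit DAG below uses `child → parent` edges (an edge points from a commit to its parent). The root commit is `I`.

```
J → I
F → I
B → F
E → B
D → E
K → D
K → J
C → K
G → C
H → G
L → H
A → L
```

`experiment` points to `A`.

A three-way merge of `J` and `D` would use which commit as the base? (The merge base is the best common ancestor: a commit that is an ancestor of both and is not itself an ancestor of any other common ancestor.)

I

Ancestors of J: {I, J}.
Ancestors of D: {B, D, E, F, I}.
Common ancestors: {I}.
The only common ancestor is I, so it is the merge base.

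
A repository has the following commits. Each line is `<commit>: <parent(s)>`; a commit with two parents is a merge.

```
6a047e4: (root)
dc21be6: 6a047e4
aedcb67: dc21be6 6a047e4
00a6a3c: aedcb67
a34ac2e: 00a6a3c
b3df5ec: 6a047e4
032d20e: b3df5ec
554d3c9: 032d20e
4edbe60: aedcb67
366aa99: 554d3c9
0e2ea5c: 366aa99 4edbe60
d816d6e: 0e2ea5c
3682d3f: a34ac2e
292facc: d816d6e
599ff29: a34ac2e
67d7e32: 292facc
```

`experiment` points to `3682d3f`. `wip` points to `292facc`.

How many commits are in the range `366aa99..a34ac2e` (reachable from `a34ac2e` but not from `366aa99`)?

Reachable from a34ac2e: {00a6a3c, 6a047e4, a34ac2e, aedcb67, dc21be6}.
Reachable from 366aa99: {032d20e, 366aa99, 554d3c9, 6a047e4, b3df5ec}.
In a34ac2e's history but not 366aa99's: {00a6a3c, a34ac2e, aedcb67, dc21be6} — 4 commits.

4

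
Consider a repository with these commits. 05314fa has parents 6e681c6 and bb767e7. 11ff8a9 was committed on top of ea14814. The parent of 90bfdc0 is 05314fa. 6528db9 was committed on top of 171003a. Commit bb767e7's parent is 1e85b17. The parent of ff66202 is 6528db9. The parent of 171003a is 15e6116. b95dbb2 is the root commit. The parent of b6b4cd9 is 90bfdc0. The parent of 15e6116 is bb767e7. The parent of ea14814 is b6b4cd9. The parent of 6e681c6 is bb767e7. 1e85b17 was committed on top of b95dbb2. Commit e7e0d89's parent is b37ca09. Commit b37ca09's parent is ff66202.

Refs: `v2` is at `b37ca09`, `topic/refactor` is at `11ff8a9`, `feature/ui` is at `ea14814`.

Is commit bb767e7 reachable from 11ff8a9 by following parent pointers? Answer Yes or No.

Yes

Ancestors of 11ff8a9 (commits reachable by following parents): {05314fa, 11ff8a9, 1e85b17, 6e681c6, 90bfdc0, b6b4cd9, b95dbb2, bb767e7, ea14814}.
bb767e7 is in that set, so it is an ancestor of 11ff8a9.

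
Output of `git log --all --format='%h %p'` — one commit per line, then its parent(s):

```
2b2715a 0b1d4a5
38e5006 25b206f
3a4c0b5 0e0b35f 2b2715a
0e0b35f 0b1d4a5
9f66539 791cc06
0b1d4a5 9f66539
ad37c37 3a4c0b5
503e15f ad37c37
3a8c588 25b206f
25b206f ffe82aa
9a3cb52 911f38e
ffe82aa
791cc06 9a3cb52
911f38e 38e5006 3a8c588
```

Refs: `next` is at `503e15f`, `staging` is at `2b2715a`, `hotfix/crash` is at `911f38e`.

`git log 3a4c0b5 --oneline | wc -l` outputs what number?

Walking parent pointers from 3a4c0b5: reachable set = {0b1d4a5, 0e0b35f, 25b206f, 2b2715a, 38e5006, 3a4c0b5, 3a8c588, 791cc06, 911f38e, 9a3cb52, 9f66539, ffe82aa}.
That is 12 commits.

12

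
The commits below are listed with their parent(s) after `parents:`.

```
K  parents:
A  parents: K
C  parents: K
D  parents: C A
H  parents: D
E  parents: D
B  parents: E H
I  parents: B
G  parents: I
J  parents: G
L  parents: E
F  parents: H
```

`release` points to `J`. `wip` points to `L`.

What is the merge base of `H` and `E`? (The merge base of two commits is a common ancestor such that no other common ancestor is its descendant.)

D

Ancestors of H: {A, C, D, H, K}.
Ancestors of E: {A, C, D, E, K}.
Common ancestors: {A, C, D, K}.
Among these, D is not an ancestor of any other common ancestor — it is the merge base.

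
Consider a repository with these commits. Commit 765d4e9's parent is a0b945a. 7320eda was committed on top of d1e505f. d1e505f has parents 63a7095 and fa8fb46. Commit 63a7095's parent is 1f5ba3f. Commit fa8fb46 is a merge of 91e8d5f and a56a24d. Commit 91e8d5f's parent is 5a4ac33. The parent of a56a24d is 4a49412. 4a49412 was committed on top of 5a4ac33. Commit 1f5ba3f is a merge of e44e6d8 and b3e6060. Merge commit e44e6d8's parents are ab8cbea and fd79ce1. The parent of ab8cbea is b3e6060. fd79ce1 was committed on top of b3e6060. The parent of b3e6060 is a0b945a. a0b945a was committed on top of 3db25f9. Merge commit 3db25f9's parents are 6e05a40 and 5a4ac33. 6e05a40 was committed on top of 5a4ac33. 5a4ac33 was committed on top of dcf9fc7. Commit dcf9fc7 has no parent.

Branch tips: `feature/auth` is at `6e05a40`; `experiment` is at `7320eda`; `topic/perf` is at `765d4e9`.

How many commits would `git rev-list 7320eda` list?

17

Walking parent pointers from 7320eda: reachable set = {1f5ba3f, 3db25f9, 4a49412, 5a4ac33, 63a7095, 6e05a40, 7320eda, 91e8d5f, a0b945a, a56a24d, ab8cbea, b3e6060, d1e505f, dcf9fc7, e44e6d8, fa8fb46, fd79ce1}.
That is 17 commits.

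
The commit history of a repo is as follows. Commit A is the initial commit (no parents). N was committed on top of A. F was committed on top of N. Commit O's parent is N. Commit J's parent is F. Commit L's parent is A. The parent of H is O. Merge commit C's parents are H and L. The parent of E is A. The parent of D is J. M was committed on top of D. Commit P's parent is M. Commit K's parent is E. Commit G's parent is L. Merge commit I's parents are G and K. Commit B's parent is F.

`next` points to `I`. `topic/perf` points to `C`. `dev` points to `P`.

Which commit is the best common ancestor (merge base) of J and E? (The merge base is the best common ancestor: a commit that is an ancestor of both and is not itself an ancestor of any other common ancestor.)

A

Ancestors of J: {A, F, J, N}.
Ancestors of E: {A, E}.
Common ancestors: {A}.
The only common ancestor is A, so it is the merge base.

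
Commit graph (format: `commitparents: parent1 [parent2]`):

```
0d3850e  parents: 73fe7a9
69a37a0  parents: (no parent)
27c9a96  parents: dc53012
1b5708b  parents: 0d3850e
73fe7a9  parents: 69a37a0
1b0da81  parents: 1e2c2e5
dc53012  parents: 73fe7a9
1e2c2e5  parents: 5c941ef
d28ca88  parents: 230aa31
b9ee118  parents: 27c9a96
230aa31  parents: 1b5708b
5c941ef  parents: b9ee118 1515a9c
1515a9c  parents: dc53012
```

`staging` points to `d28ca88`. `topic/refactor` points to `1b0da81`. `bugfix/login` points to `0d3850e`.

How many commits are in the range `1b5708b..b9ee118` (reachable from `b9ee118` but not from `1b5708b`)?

Reachable from b9ee118: {27c9a96, 69a37a0, 73fe7a9, b9ee118, dc53012}.
Reachable from 1b5708b: {0d3850e, 1b5708b, 69a37a0, 73fe7a9}.
In b9ee118's history but not 1b5708b's: {27c9a96, b9ee118, dc53012} — 3 commits.

3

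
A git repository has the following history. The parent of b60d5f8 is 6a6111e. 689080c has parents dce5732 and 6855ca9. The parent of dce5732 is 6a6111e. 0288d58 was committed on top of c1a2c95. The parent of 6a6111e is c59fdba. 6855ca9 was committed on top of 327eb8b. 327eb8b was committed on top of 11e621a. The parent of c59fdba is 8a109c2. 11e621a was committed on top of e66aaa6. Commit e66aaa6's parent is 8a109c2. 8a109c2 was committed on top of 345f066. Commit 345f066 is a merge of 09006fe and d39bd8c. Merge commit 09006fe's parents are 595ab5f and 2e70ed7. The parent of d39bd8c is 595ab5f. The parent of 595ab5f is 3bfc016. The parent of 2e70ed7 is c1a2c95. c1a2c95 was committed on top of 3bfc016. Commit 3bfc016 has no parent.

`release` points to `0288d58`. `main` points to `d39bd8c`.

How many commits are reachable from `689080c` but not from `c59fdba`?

7

Reachable from 689080c: {09006fe, 11e621a, 2e70ed7, 327eb8b, 345f066, 3bfc016, 595ab5f, 6855ca9, 689080c, 6a6111e, 8a109c2, c1a2c95, c59fdba, d39bd8c, dce5732, e66aaa6}.
Reachable from c59fdba: {09006fe, 2e70ed7, 345f066, 3bfc016, 595ab5f, 8a109c2, c1a2c95, c59fdba, d39bd8c}.
In 689080c's history but not c59fdba's: {11e621a, 327eb8b, 6855ca9, 689080c, 6a6111e, dce5732, e66aaa6} — 7 commits.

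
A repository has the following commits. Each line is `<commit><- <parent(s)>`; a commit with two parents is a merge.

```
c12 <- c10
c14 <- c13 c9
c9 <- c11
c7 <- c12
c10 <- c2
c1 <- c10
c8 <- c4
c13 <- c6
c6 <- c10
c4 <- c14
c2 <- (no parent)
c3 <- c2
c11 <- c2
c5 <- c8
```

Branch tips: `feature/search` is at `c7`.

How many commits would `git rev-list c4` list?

8

Walking parent pointers from c4: reachable set = {c10, c11, c13, c14, c2, c4, c6, c9}.
That is 8 commits.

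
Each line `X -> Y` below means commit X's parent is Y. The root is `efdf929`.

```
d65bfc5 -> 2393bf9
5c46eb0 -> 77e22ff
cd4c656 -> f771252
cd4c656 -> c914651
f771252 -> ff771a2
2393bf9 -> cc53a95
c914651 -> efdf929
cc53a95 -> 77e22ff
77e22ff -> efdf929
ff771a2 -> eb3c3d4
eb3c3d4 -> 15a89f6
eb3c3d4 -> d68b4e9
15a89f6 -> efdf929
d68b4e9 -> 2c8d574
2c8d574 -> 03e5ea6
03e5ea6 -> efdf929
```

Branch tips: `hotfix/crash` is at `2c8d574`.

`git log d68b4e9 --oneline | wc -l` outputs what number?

Walking parent pointers from d68b4e9: reachable set = {03e5ea6, 2c8d574, d68b4e9, efdf929}.
That is 4 commits.

4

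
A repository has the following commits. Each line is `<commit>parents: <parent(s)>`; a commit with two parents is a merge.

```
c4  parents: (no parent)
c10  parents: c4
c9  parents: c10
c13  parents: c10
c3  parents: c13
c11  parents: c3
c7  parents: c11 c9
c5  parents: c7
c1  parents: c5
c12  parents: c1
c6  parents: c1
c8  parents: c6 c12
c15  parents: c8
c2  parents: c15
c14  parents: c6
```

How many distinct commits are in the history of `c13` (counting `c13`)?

Walking parent pointers from c13: reachable set = {c10, c13, c4}.
That is 3 commits.

3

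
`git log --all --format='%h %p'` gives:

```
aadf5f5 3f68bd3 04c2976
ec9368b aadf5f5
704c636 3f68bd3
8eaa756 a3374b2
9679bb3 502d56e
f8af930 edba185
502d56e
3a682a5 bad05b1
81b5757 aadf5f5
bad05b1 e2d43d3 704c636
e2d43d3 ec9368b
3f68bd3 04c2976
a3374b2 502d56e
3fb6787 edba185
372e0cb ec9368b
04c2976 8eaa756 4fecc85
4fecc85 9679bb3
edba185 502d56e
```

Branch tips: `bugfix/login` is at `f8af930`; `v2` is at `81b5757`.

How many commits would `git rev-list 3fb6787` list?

Walking parent pointers from 3fb6787: reachable set = {3fb6787, 502d56e, edba185}.
That is 3 commits.

3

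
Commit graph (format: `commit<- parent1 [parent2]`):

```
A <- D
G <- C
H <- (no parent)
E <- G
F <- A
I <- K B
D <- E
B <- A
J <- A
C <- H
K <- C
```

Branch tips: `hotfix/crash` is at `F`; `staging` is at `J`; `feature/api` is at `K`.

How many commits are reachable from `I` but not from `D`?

4

Reachable from I: {A, B, C, D, E, G, H, I, K}.
Reachable from D: {C, D, E, G, H}.
In I's history but not D's: {A, B, I, K} — 4 commits.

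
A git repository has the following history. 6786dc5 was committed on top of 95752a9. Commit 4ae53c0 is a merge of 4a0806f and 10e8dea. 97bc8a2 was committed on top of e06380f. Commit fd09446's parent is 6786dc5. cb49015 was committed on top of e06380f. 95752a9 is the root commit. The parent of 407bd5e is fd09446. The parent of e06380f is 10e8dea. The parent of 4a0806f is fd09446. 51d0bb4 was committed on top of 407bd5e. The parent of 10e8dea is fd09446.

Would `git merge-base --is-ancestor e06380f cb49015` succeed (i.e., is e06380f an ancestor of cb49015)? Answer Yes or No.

Ancestors of cb49015 (commits reachable by following parents): {10e8dea, 6786dc5, 95752a9, cb49015, e06380f, fd09446}.
e06380f is in that set, so it is an ancestor of cb49015.

Yes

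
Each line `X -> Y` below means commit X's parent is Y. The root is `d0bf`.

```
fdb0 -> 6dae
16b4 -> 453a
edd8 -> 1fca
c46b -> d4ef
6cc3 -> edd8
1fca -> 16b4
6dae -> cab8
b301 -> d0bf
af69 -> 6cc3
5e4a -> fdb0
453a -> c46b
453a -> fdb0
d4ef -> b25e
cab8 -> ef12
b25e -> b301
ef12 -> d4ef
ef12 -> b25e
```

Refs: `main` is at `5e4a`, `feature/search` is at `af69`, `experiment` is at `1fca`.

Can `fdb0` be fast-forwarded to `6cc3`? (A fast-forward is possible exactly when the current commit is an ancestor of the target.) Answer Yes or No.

Yes

A fast-forward from fdb0 to 6cc3 is possible iff fdb0 is an ancestor of 6cc3.
Ancestors of 6cc3: {16b4, 1fca, 453a, 6cc3, 6dae, b25e, b301, c46b, cab8, d0bf, d4ef, edd8, ef12, fdb0}.
fdb0 is among them, so fast-forward is possible.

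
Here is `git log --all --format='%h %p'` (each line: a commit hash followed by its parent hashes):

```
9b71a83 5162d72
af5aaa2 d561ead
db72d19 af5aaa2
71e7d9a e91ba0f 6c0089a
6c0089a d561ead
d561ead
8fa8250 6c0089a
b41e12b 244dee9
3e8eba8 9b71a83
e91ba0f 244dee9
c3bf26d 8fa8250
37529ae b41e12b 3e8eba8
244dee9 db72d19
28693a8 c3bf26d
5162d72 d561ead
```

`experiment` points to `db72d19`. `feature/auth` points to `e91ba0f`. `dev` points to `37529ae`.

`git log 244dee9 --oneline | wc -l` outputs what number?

Walking parent pointers from 244dee9: reachable set = {244dee9, af5aaa2, d561ead, db72d19}.
That is 4 commits.

4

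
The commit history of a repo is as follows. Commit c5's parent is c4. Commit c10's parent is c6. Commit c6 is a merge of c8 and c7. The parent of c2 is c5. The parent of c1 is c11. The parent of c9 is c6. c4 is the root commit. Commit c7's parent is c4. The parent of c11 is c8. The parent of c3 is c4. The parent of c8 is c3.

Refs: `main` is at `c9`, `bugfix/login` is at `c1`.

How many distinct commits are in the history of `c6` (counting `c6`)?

Walking parent pointers from c6: reachable set = {c3, c4, c6, c7, c8}.
That is 5 commits.

5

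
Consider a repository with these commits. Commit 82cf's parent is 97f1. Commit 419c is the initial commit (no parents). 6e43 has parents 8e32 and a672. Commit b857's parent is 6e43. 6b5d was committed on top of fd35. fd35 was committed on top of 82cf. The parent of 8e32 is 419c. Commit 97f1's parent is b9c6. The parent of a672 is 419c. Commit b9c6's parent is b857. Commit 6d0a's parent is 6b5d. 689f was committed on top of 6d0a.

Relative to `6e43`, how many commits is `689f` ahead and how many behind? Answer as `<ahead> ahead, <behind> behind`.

8 ahead, 0 behind

Reachable from 689f: {419c, 689f, 6b5d, 6d0a, 6e43, 82cf, 8e32, 97f1, a672, b857, b9c6, fd35}.
Reachable from 6e43: {419c, 6e43, 8e32, a672}.
Only in 689f's history (ahead): {689f, 6b5d, 6d0a, 82cf, 97f1, b857, b9c6, fd35} — 8.
Only in 6e43's history (behind): {} — 0.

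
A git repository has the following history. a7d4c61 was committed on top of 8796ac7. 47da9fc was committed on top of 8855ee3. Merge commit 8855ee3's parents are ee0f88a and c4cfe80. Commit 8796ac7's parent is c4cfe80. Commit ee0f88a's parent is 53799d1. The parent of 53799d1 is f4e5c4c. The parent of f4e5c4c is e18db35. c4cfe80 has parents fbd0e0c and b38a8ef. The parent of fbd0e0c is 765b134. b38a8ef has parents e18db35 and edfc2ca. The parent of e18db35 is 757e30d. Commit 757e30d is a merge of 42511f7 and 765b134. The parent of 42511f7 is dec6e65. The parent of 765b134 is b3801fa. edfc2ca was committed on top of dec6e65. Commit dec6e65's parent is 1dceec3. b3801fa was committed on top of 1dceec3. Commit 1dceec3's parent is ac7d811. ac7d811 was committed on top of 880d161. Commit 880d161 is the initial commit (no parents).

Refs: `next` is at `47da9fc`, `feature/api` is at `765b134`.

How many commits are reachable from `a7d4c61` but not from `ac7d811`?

13

Reachable from a7d4c61: {1dceec3, 42511f7, 757e30d, 765b134, 8796ac7, 880d161, a7d4c61, ac7d811, b3801fa, b38a8ef, c4cfe80, dec6e65, e18db35, edfc2ca, fbd0e0c}.
Reachable from ac7d811: {880d161, ac7d811}.
In a7d4c61's history but not ac7d811's: {1dceec3, 42511f7, 757e30d, 765b134, 8796ac7, a7d4c61, b3801fa, b38a8ef, c4cfe80, dec6e65, e18db35, edfc2ca, fbd0e0c} — 13 commits.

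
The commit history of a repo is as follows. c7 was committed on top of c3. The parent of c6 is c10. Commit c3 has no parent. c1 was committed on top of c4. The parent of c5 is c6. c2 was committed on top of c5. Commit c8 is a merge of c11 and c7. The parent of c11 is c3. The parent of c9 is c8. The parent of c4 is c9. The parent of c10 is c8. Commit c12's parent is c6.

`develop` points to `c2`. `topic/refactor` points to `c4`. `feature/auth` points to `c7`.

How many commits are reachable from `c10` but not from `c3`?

4

Reachable from c10: {c10, c11, c3, c7, c8}.
Reachable from c3: {c3}.
In c10's history but not c3's: {c10, c11, c7, c8} — 4 commits.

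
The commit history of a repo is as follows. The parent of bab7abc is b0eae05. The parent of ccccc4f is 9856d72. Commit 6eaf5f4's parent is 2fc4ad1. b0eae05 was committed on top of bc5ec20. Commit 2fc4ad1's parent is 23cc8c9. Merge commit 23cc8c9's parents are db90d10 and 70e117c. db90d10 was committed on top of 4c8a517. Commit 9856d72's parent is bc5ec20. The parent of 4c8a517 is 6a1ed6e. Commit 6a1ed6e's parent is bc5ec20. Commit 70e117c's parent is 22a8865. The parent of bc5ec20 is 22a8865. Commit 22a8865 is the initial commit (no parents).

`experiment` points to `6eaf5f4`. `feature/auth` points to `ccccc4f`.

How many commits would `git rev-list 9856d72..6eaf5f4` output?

Reachable from 6eaf5f4: {22a8865, 23cc8c9, 2fc4ad1, 4c8a517, 6a1ed6e, 6eaf5f4, 70e117c, bc5ec20, db90d10}.
Reachable from 9856d72: {22a8865, 9856d72, bc5ec20}.
In 6eaf5f4's history but not 9856d72's: {23cc8c9, 2fc4ad1, 4c8a517, 6a1ed6e, 6eaf5f4, 70e117c, db90d10} — 7 commits.

7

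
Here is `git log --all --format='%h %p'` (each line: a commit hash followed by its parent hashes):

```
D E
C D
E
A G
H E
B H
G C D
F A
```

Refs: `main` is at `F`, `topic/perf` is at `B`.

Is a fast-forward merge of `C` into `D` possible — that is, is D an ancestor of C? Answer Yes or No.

Yes

A fast-forward from D to C is possible iff D is an ancestor of C.
Ancestors of C: {C, D, E}.
D is among them, so fast-forward is possible.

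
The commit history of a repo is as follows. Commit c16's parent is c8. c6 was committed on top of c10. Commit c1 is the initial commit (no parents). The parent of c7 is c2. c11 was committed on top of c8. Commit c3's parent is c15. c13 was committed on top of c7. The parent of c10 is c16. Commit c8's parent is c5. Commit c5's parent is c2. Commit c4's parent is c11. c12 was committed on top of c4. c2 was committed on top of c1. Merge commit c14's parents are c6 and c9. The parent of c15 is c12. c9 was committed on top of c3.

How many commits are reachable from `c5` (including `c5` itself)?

3

Walking parent pointers from c5: reachable set = {c1, c2, c5}.
That is 3 commits.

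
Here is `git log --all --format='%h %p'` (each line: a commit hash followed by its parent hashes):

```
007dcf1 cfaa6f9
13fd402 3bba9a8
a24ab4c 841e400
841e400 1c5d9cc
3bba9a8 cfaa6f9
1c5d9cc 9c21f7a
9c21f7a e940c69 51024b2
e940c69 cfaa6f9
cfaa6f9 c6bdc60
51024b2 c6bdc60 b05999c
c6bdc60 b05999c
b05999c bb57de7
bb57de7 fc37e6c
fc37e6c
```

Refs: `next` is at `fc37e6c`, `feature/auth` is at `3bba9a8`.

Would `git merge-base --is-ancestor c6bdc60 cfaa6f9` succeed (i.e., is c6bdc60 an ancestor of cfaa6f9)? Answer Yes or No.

Yes

Ancestors of cfaa6f9 (commits reachable by following parents): {b05999c, bb57de7, c6bdc60, cfaa6f9, fc37e6c}.
c6bdc60 is in that set, so it is an ancestor of cfaa6f9.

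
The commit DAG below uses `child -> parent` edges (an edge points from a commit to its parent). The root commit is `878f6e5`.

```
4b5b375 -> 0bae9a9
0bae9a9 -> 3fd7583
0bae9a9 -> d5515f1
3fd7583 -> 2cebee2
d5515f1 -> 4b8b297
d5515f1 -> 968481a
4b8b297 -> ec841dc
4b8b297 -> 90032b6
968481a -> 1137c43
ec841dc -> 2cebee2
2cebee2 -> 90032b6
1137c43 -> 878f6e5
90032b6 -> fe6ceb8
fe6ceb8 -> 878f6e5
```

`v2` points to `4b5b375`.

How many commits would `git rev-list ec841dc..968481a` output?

2

Reachable from 968481a: {1137c43, 878f6e5, 968481a}.
Reachable from ec841dc: {2cebee2, 878f6e5, 90032b6, ec841dc, fe6ceb8}.
In 968481a's history but not ec841dc's: {1137c43, 968481a} — 2 commits.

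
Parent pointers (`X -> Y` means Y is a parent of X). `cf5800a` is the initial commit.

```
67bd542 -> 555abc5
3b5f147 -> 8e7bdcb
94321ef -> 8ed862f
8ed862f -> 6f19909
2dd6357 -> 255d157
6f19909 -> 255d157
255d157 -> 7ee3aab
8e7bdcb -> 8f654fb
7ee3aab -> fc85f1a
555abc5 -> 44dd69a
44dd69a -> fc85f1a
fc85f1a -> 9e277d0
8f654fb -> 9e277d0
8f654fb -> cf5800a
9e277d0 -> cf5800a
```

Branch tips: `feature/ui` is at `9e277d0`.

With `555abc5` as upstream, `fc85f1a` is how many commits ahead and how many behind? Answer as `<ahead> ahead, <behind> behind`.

0 ahead, 2 behind

Reachable from fc85f1a: {9e277d0, cf5800a, fc85f1a}.
Reachable from 555abc5: {44dd69a, 555abc5, 9e277d0, cf5800a, fc85f1a}.
Only in fc85f1a's history (ahead): {} — 0.
Only in 555abc5's history (behind): {44dd69a, 555abc5} — 2.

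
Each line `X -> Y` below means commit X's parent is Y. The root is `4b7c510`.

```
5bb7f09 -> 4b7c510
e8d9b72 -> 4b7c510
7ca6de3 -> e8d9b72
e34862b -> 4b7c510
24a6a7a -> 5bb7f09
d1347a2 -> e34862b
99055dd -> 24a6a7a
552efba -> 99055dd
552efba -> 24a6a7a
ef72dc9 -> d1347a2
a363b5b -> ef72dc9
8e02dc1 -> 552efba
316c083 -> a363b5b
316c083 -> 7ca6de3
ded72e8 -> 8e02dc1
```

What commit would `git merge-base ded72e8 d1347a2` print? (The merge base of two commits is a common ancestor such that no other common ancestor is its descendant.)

4b7c510

Ancestors of ded72e8: {24a6a7a, 4b7c510, 552efba, 5bb7f09, 8e02dc1, 99055dd, ded72e8}.
Ancestors of d1347a2: {4b7c510, d1347a2, e34862b}.
Common ancestors: {4b7c510}.
The only common ancestor is 4b7c510, so it is the merge base.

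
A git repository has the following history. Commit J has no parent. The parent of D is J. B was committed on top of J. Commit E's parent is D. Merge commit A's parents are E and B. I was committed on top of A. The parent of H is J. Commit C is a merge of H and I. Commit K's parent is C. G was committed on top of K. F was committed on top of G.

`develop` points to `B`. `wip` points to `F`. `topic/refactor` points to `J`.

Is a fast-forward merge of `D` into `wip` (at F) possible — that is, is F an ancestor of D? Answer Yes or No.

No

A fast-forward from F to D is possible iff F is an ancestor of D.
Ancestors of D: {D, J}.
F is not among them, so fast-forward is not possible.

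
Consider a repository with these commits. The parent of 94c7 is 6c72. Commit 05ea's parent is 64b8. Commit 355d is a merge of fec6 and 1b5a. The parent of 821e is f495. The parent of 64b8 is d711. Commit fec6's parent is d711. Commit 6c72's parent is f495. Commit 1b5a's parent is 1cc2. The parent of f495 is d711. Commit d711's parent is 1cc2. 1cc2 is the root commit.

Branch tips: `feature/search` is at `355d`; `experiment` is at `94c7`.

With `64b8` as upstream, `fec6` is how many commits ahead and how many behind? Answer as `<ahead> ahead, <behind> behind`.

Reachable from fec6: {1cc2, d711, fec6}.
Reachable from 64b8: {1cc2, 64b8, d711}.
Only in fec6's history (ahead): {fec6} — 1.
Only in 64b8's history (behind): {64b8} — 1.

1 ahead, 1 behind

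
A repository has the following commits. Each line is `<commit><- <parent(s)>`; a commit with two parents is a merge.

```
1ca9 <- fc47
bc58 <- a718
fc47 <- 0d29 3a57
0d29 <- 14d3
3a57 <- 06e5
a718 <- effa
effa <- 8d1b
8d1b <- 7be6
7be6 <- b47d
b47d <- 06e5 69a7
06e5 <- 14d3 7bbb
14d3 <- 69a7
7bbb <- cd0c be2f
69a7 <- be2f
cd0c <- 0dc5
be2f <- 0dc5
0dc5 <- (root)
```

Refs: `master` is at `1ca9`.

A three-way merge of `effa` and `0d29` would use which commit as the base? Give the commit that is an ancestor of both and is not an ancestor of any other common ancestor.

14d3

Ancestors of effa: {06e5, 0dc5, 14d3, 69a7, 7bbb, 7be6, 8d1b, b47d, be2f, cd0c, effa}.
Ancestors of 0d29: {0d29, 0dc5, 14d3, 69a7, be2f}.
Common ancestors: {0dc5, 14d3, 69a7, be2f}.
Among these, 14d3 is not an ancestor of any other common ancestor — it is the merge base.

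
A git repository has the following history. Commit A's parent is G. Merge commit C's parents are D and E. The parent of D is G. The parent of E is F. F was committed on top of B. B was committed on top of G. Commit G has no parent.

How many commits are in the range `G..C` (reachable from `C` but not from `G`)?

5

Reachable from C: {B, C, D, E, F, G}.
Reachable from G: {G}.
In C's history but not G's: {B, C, D, E, F} — 5 commits.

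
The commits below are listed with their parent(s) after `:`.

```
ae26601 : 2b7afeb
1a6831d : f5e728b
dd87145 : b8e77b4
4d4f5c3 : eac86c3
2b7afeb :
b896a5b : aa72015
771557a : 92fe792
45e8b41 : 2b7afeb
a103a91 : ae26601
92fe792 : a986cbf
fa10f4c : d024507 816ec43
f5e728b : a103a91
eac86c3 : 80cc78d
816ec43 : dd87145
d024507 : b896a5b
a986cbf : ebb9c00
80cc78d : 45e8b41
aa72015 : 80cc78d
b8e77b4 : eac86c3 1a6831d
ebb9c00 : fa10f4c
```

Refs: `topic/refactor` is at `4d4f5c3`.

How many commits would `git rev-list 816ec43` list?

11

Walking parent pointers from 816ec43: reachable set = {1a6831d, 2b7afeb, 45e8b41, 80cc78d, 816ec43, a103a91, ae26601, b8e77b4, dd87145, eac86c3, f5e728b}.
That is 11 commits.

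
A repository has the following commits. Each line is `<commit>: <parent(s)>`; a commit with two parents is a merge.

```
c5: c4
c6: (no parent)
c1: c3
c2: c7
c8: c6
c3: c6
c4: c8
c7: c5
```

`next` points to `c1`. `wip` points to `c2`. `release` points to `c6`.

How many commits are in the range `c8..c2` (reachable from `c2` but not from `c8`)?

Reachable from c2: {c2, c4, c5, c6, c7, c8}.
Reachable from c8: {c6, c8}.
In c2's history but not c8's: {c2, c4, c5, c7} — 4 commits.

4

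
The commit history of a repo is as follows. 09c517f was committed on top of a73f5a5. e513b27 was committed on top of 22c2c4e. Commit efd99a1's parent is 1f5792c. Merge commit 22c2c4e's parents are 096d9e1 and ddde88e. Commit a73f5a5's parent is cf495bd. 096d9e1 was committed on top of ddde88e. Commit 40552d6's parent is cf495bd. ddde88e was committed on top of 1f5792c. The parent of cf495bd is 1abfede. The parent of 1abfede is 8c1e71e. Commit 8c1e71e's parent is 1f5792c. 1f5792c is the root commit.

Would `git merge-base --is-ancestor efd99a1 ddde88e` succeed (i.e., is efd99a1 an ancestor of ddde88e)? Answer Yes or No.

No

Ancestors of ddde88e: {1f5792c, ddde88e}.
efd99a1 is not in that set, so it is not an ancestor of ddde88e.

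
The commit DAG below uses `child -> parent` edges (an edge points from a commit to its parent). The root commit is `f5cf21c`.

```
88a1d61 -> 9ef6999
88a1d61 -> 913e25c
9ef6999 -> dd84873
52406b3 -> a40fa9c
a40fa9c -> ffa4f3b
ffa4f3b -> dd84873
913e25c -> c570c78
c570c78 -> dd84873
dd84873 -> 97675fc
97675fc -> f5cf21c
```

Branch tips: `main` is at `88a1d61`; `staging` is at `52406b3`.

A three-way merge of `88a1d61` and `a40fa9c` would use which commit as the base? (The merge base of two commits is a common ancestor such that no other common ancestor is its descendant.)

Ancestors of 88a1d61: {88a1d61, 913e25c, 97675fc, 9ef6999, c570c78, dd84873, f5cf21c}.
Ancestors of a40fa9c: {97675fc, a40fa9c, dd84873, f5cf21c, ffa4f3b}.
Common ancestors: {97675fc, dd84873, f5cf21c}.
Among these, dd84873 is not an ancestor of any other common ancestor — it is the merge base.

dd84873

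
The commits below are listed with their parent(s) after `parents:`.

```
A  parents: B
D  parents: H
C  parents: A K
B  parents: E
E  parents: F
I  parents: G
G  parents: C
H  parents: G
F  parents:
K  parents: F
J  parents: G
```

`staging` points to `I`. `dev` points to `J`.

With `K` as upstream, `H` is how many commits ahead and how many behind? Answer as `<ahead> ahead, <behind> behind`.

6 ahead, 0 behind

Reachable from H: {A, B, C, E, F, G, H, K}.
Reachable from K: {F, K}.
Only in H's history (ahead): {A, B, C, E, G, H} — 6.
Only in K's history (behind): {} — 0.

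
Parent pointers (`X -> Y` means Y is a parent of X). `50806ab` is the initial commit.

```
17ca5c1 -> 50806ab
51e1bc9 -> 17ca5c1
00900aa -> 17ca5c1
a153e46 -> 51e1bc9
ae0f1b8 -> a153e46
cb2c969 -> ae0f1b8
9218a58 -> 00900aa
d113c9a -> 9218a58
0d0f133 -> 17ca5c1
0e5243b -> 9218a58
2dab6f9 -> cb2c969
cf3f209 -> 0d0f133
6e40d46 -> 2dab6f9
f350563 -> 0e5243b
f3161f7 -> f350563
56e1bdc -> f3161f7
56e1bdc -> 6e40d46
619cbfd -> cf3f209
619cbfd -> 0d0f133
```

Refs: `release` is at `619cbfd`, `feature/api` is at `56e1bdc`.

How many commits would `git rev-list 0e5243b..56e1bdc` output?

9

Reachable from 56e1bdc: {00900aa, 0e5243b, 17ca5c1, 2dab6f9, 50806ab, 51e1bc9, 56e1bdc, 6e40d46, 9218a58, a153e46, ae0f1b8, cb2c969, f3161f7, f350563}.
Reachable from 0e5243b: {00900aa, 0e5243b, 17ca5c1, 50806ab, 9218a58}.
In 56e1bdc's history but not 0e5243b's: {2dab6f9, 51e1bc9, 56e1bdc, 6e40d46, a153e46, ae0f1b8, cb2c969, f3161f7, f350563} — 9 commits.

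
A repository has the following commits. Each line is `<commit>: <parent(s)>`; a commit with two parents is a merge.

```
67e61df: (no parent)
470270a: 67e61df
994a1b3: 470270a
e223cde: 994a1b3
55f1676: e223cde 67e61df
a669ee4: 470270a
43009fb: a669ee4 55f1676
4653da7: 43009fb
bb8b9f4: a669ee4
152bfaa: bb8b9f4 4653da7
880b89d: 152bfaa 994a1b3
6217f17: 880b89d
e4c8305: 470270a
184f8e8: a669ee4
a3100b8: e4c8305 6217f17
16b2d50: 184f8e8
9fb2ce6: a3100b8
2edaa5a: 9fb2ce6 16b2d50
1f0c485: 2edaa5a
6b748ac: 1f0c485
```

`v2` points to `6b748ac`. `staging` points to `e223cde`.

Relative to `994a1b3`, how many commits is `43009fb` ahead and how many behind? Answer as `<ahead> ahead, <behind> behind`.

4 ahead, 0 behind

Reachable from 43009fb: {43009fb, 470270a, 55f1676, 67e61df, 994a1b3, a669ee4, e223cde}.
Reachable from 994a1b3: {470270a, 67e61df, 994a1b3}.
Only in 43009fb's history (ahead): {43009fb, 55f1676, a669ee4, e223cde} — 4.
Only in 994a1b3's history (behind): {} — 0.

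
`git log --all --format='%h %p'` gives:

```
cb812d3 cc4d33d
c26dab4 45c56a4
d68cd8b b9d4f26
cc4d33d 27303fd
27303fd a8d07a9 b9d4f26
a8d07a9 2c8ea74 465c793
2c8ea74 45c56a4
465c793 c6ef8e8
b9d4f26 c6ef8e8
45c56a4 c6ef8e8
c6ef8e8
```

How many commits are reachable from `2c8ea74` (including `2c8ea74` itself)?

Walking parent pointers from 2c8ea74: reachable set = {2c8ea74, 45c56a4, c6ef8e8}.
That is 3 commits.

3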